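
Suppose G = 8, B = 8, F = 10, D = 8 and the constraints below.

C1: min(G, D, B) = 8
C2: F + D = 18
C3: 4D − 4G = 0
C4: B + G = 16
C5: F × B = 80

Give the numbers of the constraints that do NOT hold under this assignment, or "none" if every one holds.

C1: min(8, 8, 8) = 8 — satisfied.
C2: F + D = 10 + 8 = 18 — satisfied.
C3: 4D − 4G = 4(8) − 4(8) = 0 — satisfied.
C4: B + G = 8 + 8 = 16 — satisfied.
C5: F × B = 10 × 8 = 80 — satisfied.

The assignment satisfies every constraint.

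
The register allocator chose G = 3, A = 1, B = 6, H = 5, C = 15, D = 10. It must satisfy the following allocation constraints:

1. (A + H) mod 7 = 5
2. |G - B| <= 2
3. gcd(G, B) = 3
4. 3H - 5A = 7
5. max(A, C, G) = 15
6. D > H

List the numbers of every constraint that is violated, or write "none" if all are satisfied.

1. A + H = 6; 6 mod 7 = 6, not 5  ✗
2. |3 - 6| = 3; 3 > 2, exceeds bound 2  ✗
3. gcd(3, 6) = 3  ✓
4. 3H - 5A = 3(5) - 5(1) = 10, not 7  ✗
5. max(1, 15, 3) = 15  ✓
6. D = 10, H = 5; 10 > 5  ✓

Constraints 1, 2, 4 do not hold.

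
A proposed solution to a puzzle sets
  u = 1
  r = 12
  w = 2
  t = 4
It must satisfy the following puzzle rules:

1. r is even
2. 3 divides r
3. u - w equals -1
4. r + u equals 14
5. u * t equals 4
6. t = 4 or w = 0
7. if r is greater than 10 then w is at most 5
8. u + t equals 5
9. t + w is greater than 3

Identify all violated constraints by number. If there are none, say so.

Constraint 4 is violated.

1. r = 12 is even — OK.
2. 12 / 3 = 4, so 3 divides 12 — OK.
3. u - w = 1 - 2 = -1 — OK.
4. r + u = 12 + 1 = 13, not 14 — violated.
5. u * t = 1 * 4 = 4 — OK.
6. t = 4 = 4 (first disjunct) — OK.
7. r = 12 > 10, so we need w ≤ 5; w = 2 ≤ 5 — OK.
8. u + t = 1 + 4 = 5 — OK.
9. t + w = 4 + 2 = 6; 6 > 3 — OK.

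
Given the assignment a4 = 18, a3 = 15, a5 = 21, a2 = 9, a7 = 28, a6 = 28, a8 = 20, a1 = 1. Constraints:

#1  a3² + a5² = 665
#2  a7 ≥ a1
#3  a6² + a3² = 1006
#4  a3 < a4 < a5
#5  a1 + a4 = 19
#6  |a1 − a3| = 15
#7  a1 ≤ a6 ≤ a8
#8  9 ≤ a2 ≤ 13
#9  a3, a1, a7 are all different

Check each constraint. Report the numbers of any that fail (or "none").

The assignment fails constraints 1, 3, 6, 7.

#1 a3² + a5² = 15² + 21² = 225 + 441 = 666, not 665  ✗
#2 a7 = 28, a1 = 1; 28 ≥ 1  ✓
#3 a6² + a3² = 28² + 15² = 784 + 225 = 1009, not 1006  ✗
#4 values 15 < 18 < 21  ✓
#5 a1 + a4 = 1 + 18 = 19  ✓
#6 |1 − 15| = 14, not 15  ✗
#7 values 1, 28, 20; a6 = 28 is not ≤ a8 = 20  ✗
#8 a2 = 9 lies in [9, 13]  ✓
#9 values 15, 1, 28 are pairwise distinct  ✓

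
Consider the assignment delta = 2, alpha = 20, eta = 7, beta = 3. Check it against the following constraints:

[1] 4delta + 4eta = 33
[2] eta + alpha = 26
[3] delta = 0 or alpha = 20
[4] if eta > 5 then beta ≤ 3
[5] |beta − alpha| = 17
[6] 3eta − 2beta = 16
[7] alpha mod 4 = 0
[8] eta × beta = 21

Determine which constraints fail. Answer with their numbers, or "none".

The assignment fails constraints 1, 2, and 6.

[1] 4delta + 4eta = 4(2) + 4(7) = 36, not 33  no
[2] eta + alpha = 7 + 20 = 27, not 26  no
[3] delta = 2 ≠ 0, but alpha = 20 = 20 (second disjunct)  yes
[4] eta = 7 > 5, so we need beta ≤ 3; beta = 3 ≤ 3  yes
[5] |3 − 20| = 17  yes
[6] 3eta − 2beta = 3(7) − 2(3) = 15, not 16  no
[7] 20 mod 4 = 0  yes
[8] eta × beta = 7 × 3 = 21  yes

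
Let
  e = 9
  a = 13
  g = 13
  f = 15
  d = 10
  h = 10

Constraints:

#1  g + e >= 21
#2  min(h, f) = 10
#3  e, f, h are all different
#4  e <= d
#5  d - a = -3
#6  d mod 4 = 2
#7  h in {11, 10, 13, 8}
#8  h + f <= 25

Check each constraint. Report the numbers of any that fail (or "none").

#1 g + e = 13 + 9 = 22; 22 ≥ 21 — OK.
#2 min(10, 15) = 10 — OK.
#3 values 9, 15, 10 are pairwise distinct — OK.
#4 e = 9, d = 10; 9 ≤ 10 — OK.
#5 d - a = 10 - 13 = -3 — OK.
#6 10 mod 4 = 2 — OK.
#7 h = 10 is in {11, 10, 13, 8} — OK.
#8 h + f = 10 + 15 = 25; 25 ≤ 25 — OK.

None — every constraint holds.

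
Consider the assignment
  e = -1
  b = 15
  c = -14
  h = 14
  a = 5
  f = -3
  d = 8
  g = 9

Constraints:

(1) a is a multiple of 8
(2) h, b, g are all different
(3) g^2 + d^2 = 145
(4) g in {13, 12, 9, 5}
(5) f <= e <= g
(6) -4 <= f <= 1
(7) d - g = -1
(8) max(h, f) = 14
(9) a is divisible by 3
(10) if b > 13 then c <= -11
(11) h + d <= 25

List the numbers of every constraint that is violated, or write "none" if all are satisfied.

Constraints 1 and 9 are violated.

(1) 5 = 8*0 + 5, so 8 does not divide 5 — violated.
(2) values 14, 15, 9 are pairwise distinct — OK.
(3) g^2 + d^2 = 9^2 + 8^2 = 81 + 64 = 145 — OK.
(4) g = 9 is in {13, 12, 9, 5} — OK.
(5) values -3 <= -1 <= 9 — OK.
(6) f = -3 lies in [-4, 1] — OK.
(7) d - g = 8 - 9 = -1 — OK.
(8) max(14, -3) = 14 — OK.
(9) 5 = 3*1 + 2, so 3 does not divide 5 — violated.
(10) b = 15 > 13, so we need c ≤ -11; c = -14 ≤ -11 — OK.
(11) h + d = 14 + 8 = 22; 22 ≤ 25 — OK.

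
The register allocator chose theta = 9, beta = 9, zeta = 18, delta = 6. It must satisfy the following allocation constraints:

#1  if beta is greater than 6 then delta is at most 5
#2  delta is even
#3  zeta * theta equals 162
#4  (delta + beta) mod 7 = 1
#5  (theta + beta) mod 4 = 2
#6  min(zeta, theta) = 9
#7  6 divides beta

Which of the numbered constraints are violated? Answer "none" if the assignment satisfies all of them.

No — constraints 1 and 7 are not satisfied.

#1 beta = 9 > 6, so we need delta ≤ 5; but delta = 6 > 5 — fails.
#2 delta = 6 is even — holds.
#3 zeta * theta = 18 * 9 = 162 — holds.
#4 delta + beta = 15; 15 mod 7 = 1 — holds.
#5 theta + beta = 18; 18 mod 4 = 2 — holds.
#6 min(18, 9) = 9 — holds.
#7 9 = 6*1 + 3, so 6 does not divide 9 — fails.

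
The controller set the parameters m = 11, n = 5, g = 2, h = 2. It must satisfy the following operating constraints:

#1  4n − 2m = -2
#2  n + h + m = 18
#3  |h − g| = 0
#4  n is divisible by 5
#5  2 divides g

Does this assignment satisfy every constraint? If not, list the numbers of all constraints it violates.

#1 4n − 2m = 4(5) − 2(11) = -2 — satisfied.
#2 n + h + m = 5 + 2 + 11 = 18 — satisfied.
#3 |2 − 2| = 0 — satisfied.
#4 5 / 5 = 1, so 5 divides 5 — satisfied.
#5 2 / 2 = 1, so 2 divides 2 — satisfied.

The assignment satisfies every constraint.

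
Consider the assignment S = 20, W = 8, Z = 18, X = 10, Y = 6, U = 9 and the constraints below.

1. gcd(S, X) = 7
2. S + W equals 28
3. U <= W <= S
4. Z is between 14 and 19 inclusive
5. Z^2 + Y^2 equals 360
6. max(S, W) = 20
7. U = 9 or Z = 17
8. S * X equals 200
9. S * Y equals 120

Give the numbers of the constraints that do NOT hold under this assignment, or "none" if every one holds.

Constraints 1, 3 do not hold.

1. gcd(20, 10) = 10, not 7 — violated.
2. S + W = 20 + 8 = 28 — satisfied.
3. values 9, 8, 20; U = 9 is not <= W = 8 — violated.
4. Z = 18 lies in [14, 19] — satisfied.
5. Z^2 + Y^2 = 18^2 + 6^2 = 324 + 36 = 360 — satisfied.
6. max(20, 8) = 20 — satisfied.
7. U = 9 = 9 (first disjunct) — satisfied.
8. S * X = 20 * 10 = 200 — satisfied.
9. S * Y = 20 * 6 = 120 — satisfied.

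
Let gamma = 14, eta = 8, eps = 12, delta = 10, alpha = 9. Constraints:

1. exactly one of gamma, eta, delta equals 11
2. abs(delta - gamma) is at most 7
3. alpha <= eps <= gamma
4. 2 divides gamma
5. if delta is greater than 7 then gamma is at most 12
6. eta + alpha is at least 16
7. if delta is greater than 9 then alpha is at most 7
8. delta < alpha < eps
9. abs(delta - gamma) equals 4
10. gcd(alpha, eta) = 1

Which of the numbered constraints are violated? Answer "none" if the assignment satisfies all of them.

1. gamma=14, eta=8, delta=10; 0 of them equal 11, not exactly one  ✗
2. abs(10 - 14) = 4; 4 ≤ 7  ✓
3. values 9 <= 12 <= 14  ✓
4. 14 / 2 = 7, so 2 divides 14  ✓
5. delta = 10 > 7, so we need gamma ≤ 12; but gamma = 14 > 12  ✗
6. eta + alpha = 8 + 9 = 17; 17 ≥ 16  ✓
7. delta = 10 > 9, so we need alpha ≤ 7; but alpha = 9 > 7  ✗
8. values 10, 9, 12; delta = 10 is not < alpha = 9  ✗
9. abs(10 - 14) = 4  ✓
10. gcd(9, 8) = 1  ✓

The assignment fails constraints 1, 5, 7, and 8.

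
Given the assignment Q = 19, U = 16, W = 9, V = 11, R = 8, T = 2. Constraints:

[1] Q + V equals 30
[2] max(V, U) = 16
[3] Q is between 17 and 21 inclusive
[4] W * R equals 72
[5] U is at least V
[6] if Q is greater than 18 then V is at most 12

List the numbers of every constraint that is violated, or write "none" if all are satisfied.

No violations.

[1] Q + V = 19 + 11 = 30 — holds.
[2] max(11, 16) = 16 — holds.
[3] Q = 19 lies in [17, 21] — holds.
[4] W * R = 9 * 8 = 72 — holds.
[5] U = 16, V = 11; 16 ≥ 11 — holds.
[6] Q = 19 > 18, so we need V ≤ 12; V = 11 ≤ 12 — holds.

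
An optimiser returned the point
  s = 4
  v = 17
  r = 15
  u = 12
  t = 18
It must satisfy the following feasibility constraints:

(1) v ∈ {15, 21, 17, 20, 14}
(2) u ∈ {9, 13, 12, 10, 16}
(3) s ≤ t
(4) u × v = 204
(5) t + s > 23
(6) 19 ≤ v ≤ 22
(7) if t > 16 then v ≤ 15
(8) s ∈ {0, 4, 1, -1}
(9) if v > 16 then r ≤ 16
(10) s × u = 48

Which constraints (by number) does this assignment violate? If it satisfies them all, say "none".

(1) v = 17 is in {15, 21, 17, 20, 14} — satisfied.
(2) u = 12 is in {9, 13, 12, 10, 16} — satisfied.
(3) s = 4, t = 18; 4 ≤ 18 — satisfied.
(4) u × v = 12 × 17 = 204 — satisfied.
(5) t + s = 18 + 4 = 22; 22 ≤ 23, bound 23 not met — violated.
(6) v = 17 is outside [19, 22] — violated.
(7) t = 18 > 16, so we need v ≤ 15; but v = 17 > 15 — violated.
(8) s = 4 is in {0, 4, 1, -1} — satisfied.
(9) v = 17 > 16, so we need r ≤ 16; r = 15 ≤ 16 — satisfied.
(10) s × u = 4 × 12 = 48 — satisfied.

Violated: 5, 6, 7.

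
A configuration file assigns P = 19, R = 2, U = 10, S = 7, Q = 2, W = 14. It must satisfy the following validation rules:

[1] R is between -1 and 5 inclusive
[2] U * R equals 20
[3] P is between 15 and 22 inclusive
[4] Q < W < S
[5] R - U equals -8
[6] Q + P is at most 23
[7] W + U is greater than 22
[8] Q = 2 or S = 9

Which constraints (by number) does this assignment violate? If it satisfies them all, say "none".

[1] R = 2 lies in [-1, 5] — OK.
[2] U * R = 10 * 2 = 20 — OK.
[3] P = 19 lies in [15, 22] — OK.
[4] values 2, 14, 7; W = 14 is not < S = 7 — violated.
[5] R - U = 2 - 10 = -8 — OK.
[6] Q + P = 2 + 19 = 21; 21 ≤ 23 — OK.
[7] W + U = 14 + 10 = 24; 24 > 22 — OK.
[8] Q = 2 = 2 (first disjunct) — OK.

No — constraint 4 is not satisfied.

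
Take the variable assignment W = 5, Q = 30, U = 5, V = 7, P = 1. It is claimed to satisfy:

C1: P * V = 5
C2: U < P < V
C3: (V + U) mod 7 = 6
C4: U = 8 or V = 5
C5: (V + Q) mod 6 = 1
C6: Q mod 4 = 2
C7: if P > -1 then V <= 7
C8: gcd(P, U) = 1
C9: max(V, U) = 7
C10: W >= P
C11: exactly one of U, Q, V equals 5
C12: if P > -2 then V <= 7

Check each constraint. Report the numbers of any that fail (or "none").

C1: P * V = 1 * 7 = 7, not 5  ✘
C2: values 5, 1, 7; U = 5 is not < P = 1  ✘
C3: V + U = 12; 12 mod 7 = 5, not 6  ✘
C4: U = 5 ≠ 8 and V = 7 ≠ 5; both disjuncts false  ✘
C5: V + Q = 37; 37 mod 6 = 1  ✔
C6: 30 mod 4 = 2  ✔
C7: P = 1 > -1, so we need V ≤ 7; V = 7 ≤ 7  ✔
C8: gcd(1, 5) = 1  ✔
C9: max(7, 5) = 7  ✔
C10: W = 5, P = 1; 5 ≥ 1  ✔
C11: U=5, Q=30, V=7; 1 of them equals 5  ✔
C12: P = 1 > -2, so we need V ≤ 7; V = 7 ≤ 7  ✔

The assignment fails constraints 1, 2, 3, 4.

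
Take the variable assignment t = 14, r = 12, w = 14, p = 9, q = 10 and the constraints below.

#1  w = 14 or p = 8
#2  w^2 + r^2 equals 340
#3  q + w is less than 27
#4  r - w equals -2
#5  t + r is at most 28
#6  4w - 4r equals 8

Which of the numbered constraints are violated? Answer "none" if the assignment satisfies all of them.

No violations.

#1 w = 14 = 14 (first disjunct)  holds
#2 w^2 + r^2 = 14^2 + 12^2 = 196 + 144 = 340  holds
#3 q + w = 10 + 14 = 24; 24 < 27  holds
#4 r - w = 12 - 14 = -2  holds
#5 t + r = 14 + 12 = 26; 26 ≤ 28  holds
#6 4w - 4r = 4(14) - 4(12) = 8  holds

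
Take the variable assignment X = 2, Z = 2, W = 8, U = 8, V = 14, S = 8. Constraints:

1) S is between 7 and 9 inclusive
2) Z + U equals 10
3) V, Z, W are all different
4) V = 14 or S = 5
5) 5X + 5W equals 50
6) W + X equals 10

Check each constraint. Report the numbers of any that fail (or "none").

1) S = 8 lies in [7, 9]  true
2) Z + U = 2 + 8 = 10  true
3) values 14, 2, 8 are pairwise distinct  true
4) V = 14 = 14 (first disjunct)  true
5) 5X + 5W = 5(2) + 5(8) = 50  true
6) W + X = 8 + 2 = 10  true

Yes — all constraints hold.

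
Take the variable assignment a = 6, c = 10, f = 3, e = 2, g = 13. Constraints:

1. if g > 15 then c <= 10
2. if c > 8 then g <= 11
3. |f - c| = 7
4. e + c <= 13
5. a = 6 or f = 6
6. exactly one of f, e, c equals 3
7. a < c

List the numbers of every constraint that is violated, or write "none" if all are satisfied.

Violated: 2.

1. g = 13, not > 15; antecedent false, conditional vacuously true  true
2. c = 10 > 8, so we need g ≤ 11; but g = 13 > 11  false
3. |3 - 10| = 7  true
4. e + c = 2 + 10 = 12; 12 ≤ 13  true
5. a = 6 = 6 (first disjunct)  true
6. f=3, e=2, c=10; 1 of them equals 3  true
7. a = 6, c = 10; 6 < 10  true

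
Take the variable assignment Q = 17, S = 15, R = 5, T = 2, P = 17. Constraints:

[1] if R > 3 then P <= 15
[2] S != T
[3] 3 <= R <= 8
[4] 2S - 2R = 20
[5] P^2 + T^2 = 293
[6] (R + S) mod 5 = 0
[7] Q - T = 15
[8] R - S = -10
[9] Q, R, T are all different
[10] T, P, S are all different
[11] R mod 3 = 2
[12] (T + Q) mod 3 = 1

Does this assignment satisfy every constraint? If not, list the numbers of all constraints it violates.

Violated: 1.

[1] R = 5 > 3, so we need P ≤ 15; but P = 17 > 15 — does not hold.
[2] S = 15, T = 2; distinct — holds.
[3] R = 5 lies in [3, 8] — holds.
[4] 2S - 2R = 2(15) - 2(5) = 20 — holds.
[5] P^2 + T^2 = 17^2 + 2^2 = 289 + 4 = 293 — holds.
[6] R + S = 20; 20 mod 5 = 0 — holds.
[7] Q - T = 17 - 2 = 15 — holds.
[8] R - S = 5 - 15 = -10 — holds.
[9] values 17, 5, 2 are pairwise distinct — holds.
[10] values 2, 17, 15 are pairwise distinct — holds.
[11] 5 mod 3 = 2 — holds.
[12] T + Q = 19; 19 mod 3 = 1 — holds.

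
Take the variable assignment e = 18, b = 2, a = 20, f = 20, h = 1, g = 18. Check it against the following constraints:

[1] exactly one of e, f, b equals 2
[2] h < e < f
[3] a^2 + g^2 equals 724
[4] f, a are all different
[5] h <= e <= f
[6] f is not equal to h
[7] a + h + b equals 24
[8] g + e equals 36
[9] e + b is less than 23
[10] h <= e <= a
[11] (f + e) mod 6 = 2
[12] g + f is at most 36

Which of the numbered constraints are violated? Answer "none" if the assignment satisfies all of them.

Constraints 4, 7, 12 do not hold.

[1] e=18, f=20, b=2; 1 of them equals 2 — OK.
[2] values 1 < 18 < 20 — OK.
[3] a^2 + g^2 = 20^2 + 18^2 = 400 + 324 = 724 — OK.
[4] f = a = 20, not all different — violated.
[5] values 1 <= 18 <= 20 — OK.
[6] f = 20, h = 1; distinct — OK.
[7] a + h + b = 20 + 1 + 2 = 23, not 24 — violated.
[8] g + e = 18 + 18 = 36 — OK.
[9] e + b = 18 + 2 = 20; 20 < 23 — OK.
[10] values 1 <= 18 <= 20 — OK.
[11] f + e = 38; 38 mod 6 = 2 — OK.
[12] g + f = 18 + 20 = 38; 38 > 36, bound 36 not met — violated.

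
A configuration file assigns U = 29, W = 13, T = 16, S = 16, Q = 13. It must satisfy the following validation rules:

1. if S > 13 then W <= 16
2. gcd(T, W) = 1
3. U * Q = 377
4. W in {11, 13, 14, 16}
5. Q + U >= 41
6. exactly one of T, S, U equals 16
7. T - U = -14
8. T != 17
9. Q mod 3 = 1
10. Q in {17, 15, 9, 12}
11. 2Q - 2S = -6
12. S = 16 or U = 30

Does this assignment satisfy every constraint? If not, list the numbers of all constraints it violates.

1. S = 16 > 13, so we need W ≤ 16; W = 13 ≤ 16 — holds.
2. gcd(16, 13) = 1 — holds.
3. U * Q = 29 * 13 = 377 — holds.
4. W = 13 is in {11, 13, 14, 16} — holds.
5. Q + U = 13 + 29 = 42; 42 ≥ 41 — holds.
6. T=16, S=16, U=29; 2 of them equal 16, not exactly one — does not hold.
7. T - U = 16 - 29 = -13, not -14 — does not hold.
8. T = 16, and 16 ≠ 17 — holds.
9. 13 mod 3 = 1 — holds.
10. Q = 13 is not in {17, 15, 9, 12} — does not hold.
11. 2Q - 2S = 2(13) - 2(16) = -6 — holds.
12. S = 16 = 16 (first disjunct) — holds.

Constraints 6, 7, and 10 do not hold.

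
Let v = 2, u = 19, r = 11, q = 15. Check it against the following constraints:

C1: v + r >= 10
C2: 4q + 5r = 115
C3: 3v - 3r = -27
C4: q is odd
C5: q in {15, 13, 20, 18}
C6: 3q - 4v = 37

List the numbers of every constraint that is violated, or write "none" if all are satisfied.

Yes — all constraints hold.

C1: v + r = 2 + 11 = 13; 13 ≥ 10  yes
C2: 4q + 5r = 4(15) + 5(11) = 115  yes
C3: 3v - 3r = 3(2) - 3(11) = -27  yes
C4: q = 15 is odd  yes
C5: q = 15 is in {15, 13, 20, 18}  yes
C6: 3q - 4v = 3(15) - 4(2) = 37  yes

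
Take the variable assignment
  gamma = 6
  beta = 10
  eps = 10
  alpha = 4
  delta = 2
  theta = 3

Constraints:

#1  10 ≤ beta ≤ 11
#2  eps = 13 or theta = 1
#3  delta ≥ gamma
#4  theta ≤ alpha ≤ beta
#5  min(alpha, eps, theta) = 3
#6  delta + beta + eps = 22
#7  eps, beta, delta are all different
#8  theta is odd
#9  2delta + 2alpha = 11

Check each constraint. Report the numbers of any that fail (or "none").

No — constraints 2, 3, 7, and 9 are not satisfied.

#1 beta = 10 lies in [10, 11]  true
#2 eps = 10 ≠ 13 and theta = 3 ≠ 1; both disjuncts false  false
#3 delta = 2, gamma = 6; 2 < 6 (want ≥)  false
#4 values 3 ≤ 4 ≤ 10  true
#5 min(4, 10, 3) = 3  true
#6 delta + beta + eps = 2 + 10 + 10 = 22  true
#7 eps = beta = 10, not all different  false
#8 theta = 3 is odd  true
#9 2delta + 2alpha = 2(2) + 2(4) = 12, not 11  false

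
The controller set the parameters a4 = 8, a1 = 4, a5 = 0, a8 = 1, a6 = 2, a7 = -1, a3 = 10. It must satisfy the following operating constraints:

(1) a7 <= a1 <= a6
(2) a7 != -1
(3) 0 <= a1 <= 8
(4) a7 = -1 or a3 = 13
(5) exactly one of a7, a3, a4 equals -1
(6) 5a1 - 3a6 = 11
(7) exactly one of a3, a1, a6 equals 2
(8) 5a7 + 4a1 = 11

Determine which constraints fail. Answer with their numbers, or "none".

Constraints 1, 2, and 6 do not hold.

(1) values -1, 4, 2; a1 = 4 is not <= a6 = 2 — violated.
(2) a7 = -1, but -1 is required to differ — violated.
(3) a1 = 4 lies in [0, 8] — OK.
(4) a7 = -1 = -1 (first disjunct) — OK.
(5) a7=-1, a3=10, a4=8; 1 of them equals -1 — OK.
(6) 5a1 - 3a6 = 5(4) - 3(2) = 14, not 11 — violated.
(7) a3=10, a1=4, a6=2; 1 of them equals 2 — OK.
(8) 5a7 + 4a1 = 5(-1) + 4(4) = 11 — OK.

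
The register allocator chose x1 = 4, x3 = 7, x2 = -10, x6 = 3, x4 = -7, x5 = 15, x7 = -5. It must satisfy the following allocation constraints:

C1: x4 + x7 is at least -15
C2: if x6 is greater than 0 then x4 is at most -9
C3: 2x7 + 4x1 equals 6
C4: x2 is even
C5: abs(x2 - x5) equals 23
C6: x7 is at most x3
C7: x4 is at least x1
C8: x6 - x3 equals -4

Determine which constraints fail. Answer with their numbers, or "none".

C1: x4 + x7 = -7 + (-5) = -12; -12 ≥ -15  OK
C2: x6 = 3 > 0, so we need x4 ≤ -9; but x4 = -7 > -9  FAIL
C3: 2x7 + 4x1 = 2(-5) + 4(4) = 6  OK
C4: x2 = -10 is even  OK
C5: abs(-10 - 15) = 25, not 23  FAIL
C6: x7 = -5, x3 = 7; -5 ≤ 7  OK
C7: x4 = -7, x1 = 4; -7 < 4 (want ≥)  FAIL
C8: x6 - x3 = 3 - 7 = -4  OK

Constraints 2, 5, and 7 are violated.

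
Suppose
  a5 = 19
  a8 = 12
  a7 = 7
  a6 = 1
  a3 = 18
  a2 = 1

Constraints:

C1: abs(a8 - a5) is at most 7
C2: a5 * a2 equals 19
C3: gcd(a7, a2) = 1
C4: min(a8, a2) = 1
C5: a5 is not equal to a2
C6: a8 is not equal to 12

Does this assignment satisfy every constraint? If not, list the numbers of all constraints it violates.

C1: abs(12 - 19) = 7; 7 ≤ 7 — holds.
C2: a5 * a2 = 19 * 1 = 19 — holds.
C3: gcd(7, 1) = 1 — holds.
C4: min(12, 1) = 1 — holds.
C5: a5 = 19, a2 = 1; distinct — holds.
C6: a8 = 12, but 12 is required to differ — fails.

Constraint 6 does not hold.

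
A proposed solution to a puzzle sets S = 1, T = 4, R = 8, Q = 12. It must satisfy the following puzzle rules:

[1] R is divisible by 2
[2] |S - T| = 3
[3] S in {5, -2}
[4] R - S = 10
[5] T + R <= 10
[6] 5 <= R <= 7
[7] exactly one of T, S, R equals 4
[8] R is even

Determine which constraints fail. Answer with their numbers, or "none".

Constraints 3, 4, 5, and 6 do not hold.

[1] 8 / 2 = 4, so 2 divides 8 — satisfied.
[2] |1 - 4| = 3 — satisfied.
[3] S = 1 is not in {5, -2} — violated.
[4] R - S = 8 - 1 = 7, not 10 — violated.
[5] T + R = 4 + 8 = 12; 12 > 10, bound 10 not met — violated.
[6] R = 8 is outside [5, 7] — violated.
[7] T=4, S=1, R=8; 1 of them equals 4 — satisfied.
[8] R = 8 is even — satisfied.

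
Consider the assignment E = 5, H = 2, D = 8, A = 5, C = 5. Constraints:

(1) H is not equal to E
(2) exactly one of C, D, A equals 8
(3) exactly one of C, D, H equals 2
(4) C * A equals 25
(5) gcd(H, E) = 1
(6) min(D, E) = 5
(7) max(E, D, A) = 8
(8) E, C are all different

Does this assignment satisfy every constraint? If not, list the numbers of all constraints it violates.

Constraint 8 does not hold.

(1) H = 2, E = 5; distinct  OK
(2) C=5, D=8, A=5; 1 of them equals 8  OK
(3) C=5, D=8, H=2; 1 of them equals 2  OK
(4) C * A = 5 * 5 = 25  OK
(5) gcd(2, 5) = 1  OK
(6) min(8, 5) = 5  OK
(7) max(5, 8, 5) = 8  OK
(8) E = C = 5, not all different  FAIL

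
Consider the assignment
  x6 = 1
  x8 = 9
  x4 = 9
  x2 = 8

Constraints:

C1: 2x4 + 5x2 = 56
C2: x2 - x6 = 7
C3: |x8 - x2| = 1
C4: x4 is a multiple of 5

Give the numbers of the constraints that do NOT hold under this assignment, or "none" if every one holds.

C1: 2x4 + 5x2 = 2(9) + 5(8) = 58, not 56 — fails.
C2: x2 - x6 = 8 - 1 = 7 — holds.
C3: |9 - 8| = 1 — holds.
C4: 9 = 5*1 + 4, so 5 does not divide 9 — fails.

The assignment fails constraints 1, 4.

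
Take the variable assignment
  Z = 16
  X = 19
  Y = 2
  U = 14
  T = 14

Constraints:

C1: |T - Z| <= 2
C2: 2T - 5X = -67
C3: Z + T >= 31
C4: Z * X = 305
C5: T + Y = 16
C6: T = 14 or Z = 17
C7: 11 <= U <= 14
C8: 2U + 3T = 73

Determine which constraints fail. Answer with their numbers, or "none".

C1: |14 - 16| = 2; 2 ≤ 2 — satisfied.
C2: 2T - 5X = 2(14) - 5(19) = -67 — satisfied.
C3: Z + T = 16 + 14 = 30; 30 < 31, bound 31 not met — violated.
C4: Z * X = 16 * 19 = 304, not 305 — violated.
C5: T + Y = 14 + 2 = 16 — satisfied.
C6: T = 14 = 14 (first disjunct) — satisfied.
C7: U = 14 lies in [11, 14] — satisfied.
C8: 2U + 3T = 2(14) + 3(14) = 70, not 73 — violated.

Constraints 3, 4, 8 do not hold.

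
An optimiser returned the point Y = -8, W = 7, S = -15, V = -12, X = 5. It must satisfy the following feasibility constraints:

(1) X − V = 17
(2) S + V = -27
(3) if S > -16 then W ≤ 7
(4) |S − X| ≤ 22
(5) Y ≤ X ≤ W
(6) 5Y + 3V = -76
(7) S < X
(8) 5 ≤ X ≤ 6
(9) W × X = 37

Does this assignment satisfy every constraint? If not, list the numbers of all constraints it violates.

Constraint 9 does not hold.

(1) X − V = 5 − (-12) = 17  OK
(2) S + V = -15 + (-12) = -27  OK
(3) S = -15 > -16, so we need W ≤ 7; W = 7 ≤ 7  OK
(4) |-15 − 5| = 20; 20 ≤ 22  OK
(5) values -8 ≤ 5 ≤ 7  OK
(6) 5Y + 3V = 5(-8) + 3(-12) = -76  OK
(7) S = -15, X = 5; -15 < 5  OK
(8) X = 5 lies in [5, 6]  OK
(9) W × X = 7 × 5 = 35, not 37  FAIL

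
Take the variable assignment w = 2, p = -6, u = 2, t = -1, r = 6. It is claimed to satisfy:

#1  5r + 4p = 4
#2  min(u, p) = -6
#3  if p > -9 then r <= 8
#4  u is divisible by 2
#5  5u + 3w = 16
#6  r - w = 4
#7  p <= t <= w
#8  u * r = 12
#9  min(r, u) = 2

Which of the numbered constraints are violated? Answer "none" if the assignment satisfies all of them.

The assignment fails constraint 1.

#1 5r + 4p = 5(6) + 4(-6) = 6, not 4  false
#2 min(2, -6) = -6  true
#3 p = -6 > -9, so we need r ≤ 8; r = 6 ≤ 8  true
#4 2 / 2 = 1, so 2 divides 2  true
#5 5u + 3w = 5(2) + 3(2) = 16  true
#6 r - w = 6 - 2 = 4  true
#7 values -6 <= -1 <= 2  true
#8 u * r = 2 * 6 = 12  true
#9 min(6, 2) = 2  true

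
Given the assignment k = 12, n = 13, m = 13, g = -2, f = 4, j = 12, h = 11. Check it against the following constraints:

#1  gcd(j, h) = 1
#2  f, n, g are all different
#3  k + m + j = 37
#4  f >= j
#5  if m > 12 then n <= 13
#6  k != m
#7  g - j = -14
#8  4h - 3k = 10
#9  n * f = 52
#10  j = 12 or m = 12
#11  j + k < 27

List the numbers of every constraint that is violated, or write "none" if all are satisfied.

#1 gcd(12, 11) = 1  true
#2 values 4, 13, -2 are pairwise distinct  true
#3 k + m + j = 12 + 13 + 12 = 37  true
#4 f = 4, j = 12; 4 < 12 (want ≥)  false
#5 m = 13 > 12, so we need n ≤ 13; n = 13 ≤ 13  true
#6 k = 12, m = 13; distinct  true
#7 g - j = -2 - 12 = -14  true
#8 4h - 3k = 4(11) - 3(12) = 8, not 10  false
#9 n * f = 13 * 4 = 52  true
#10 j = 12 = 12 (first disjunct)  true
#11 j + k = 12 + 12 = 24; 24 < 27  true

Violated: 4, 8.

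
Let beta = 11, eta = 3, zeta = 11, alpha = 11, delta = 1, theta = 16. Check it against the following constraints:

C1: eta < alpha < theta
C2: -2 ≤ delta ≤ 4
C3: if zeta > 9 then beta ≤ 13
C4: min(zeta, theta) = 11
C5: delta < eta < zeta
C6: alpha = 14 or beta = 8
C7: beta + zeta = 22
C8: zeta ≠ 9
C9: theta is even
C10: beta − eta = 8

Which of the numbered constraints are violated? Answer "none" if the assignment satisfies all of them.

C1: values 3 < 11 < 16  holds
C2: delta = 1 lies in [-2, 4]  holds
C3: zeta = 11 > 9, so we need beta ≤ 13; beta = 11 ≤ 13  holds
C4: min(11, 16) = 11  holds
C5: values 1 < 3 < 11  holds
C6: alpha = 11 ≠ 14 and beta = 11 ≠ 8; both disjuncts false  fails
C7: beta + zeta = 11 + 11 = 22  holds
C8: zeta = 11, and 11 ≠ 9  holds
C9: theta = 16 is even  holds
C10: beta − eta = 11 − 3 = 8  holds

Constraint 6 does not hold.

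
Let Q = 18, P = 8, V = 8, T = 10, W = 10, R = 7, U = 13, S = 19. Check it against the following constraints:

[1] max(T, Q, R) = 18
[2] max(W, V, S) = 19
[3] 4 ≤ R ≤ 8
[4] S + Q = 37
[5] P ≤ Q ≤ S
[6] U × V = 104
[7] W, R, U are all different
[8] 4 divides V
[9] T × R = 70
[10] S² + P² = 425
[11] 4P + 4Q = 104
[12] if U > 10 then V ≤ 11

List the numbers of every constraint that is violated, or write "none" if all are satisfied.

[1] max(10, 18, 7) = 18 — holds.
[2] max(10, 8, 19) = 19 — holds.
[3] R = 7 lies in [4, 8] — holds.
[4] S + Q = 19 + 18 = 37 — holds.
[5] values 8 ≤ 18 ≤ 19 — holds.
[6] U × V = 13 × 8 = 104 — holds.
[7] values 10, 7, 13 are pairwise distinct — holds.
[8] 8 / 4 = 2, so 4 divides 8 — holds.
[9] T × R = 10 × 7 = 70 — holds.
[10] S² + P² = 19² + 8² = 361 + 64 = 425 — holds.
[11] 4P + 4Q = 4(8) + 4(18) = 104 — holds.
[12] U = 13 > 10, so we need V ≤ 11; V = 8 ≤ 11 — holds.

No violations.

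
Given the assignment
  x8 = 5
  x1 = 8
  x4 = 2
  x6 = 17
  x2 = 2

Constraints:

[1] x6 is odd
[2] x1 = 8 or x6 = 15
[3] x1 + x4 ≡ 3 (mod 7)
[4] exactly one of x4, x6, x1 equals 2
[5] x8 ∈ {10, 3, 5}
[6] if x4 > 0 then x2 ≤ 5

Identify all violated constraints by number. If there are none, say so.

No violations.

[1] x6 = 17 is odd — satisfied.
[2] x1 = 8 = 8 (first disjunct) — satisfied.
[3] x1 + x4 = 10; 10 mod 7 = 3 — satisfied.
[4] x4=2, x6=17, x1=8; 1 of them equals 2 — satisfied.
[5] x8 = 5 is in {10, 3, 5} — satisfied.
[6] x4 = 2 > 0, so we need x2 ≤ 5; x2 = 2 ≤ 5 — satisfied.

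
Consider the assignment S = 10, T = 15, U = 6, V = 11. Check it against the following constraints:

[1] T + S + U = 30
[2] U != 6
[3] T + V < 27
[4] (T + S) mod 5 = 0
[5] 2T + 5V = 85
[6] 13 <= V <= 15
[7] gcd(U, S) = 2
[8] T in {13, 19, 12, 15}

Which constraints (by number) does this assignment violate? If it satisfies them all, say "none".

[1] T + S + U = 15 + 10 + 6 = 31, not 30 — fails.
[2] U = 6, but 6 is required to differ — fails.
[3] T + V = 15 + 11 = 26; 26 < 27 — holds.
[4] T + S = 25; 25 mod 5 = 0 — holds.
[5] 2T + 5V = 2(15) + 5(11) = 85 — holds.
[6] V = 11 is outside [13, 15] — fails.
[7] gcd(6, 10) = 2 — holds.
[8] T = 15 is in {13, 19, 12, 15} — holds.

Constraints 1, 2, and 6 do not hold.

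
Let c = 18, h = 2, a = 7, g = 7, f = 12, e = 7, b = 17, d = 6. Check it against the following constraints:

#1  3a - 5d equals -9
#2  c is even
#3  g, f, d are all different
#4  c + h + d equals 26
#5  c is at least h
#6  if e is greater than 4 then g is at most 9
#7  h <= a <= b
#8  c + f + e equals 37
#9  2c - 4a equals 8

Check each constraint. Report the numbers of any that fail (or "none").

The assignment satisfies every constraint.

#1 3a - 5d = 3(7) - 5(6) = -9 — holds.
#2 c = 18 is even — holds.
#3 values 7, 12, 6 are pairwise distinct — holds.
#4 c + h + d = 18 + 2 + 6 = 26 — holds.
#5 c = 18, h = 2; 18 ≥ 2 — holds.
#6 e = 7 > 4, so we need g ≤ 9; g = 7 ≤ 9 — holds.
#7 values 2 <= 7 <= 17 — holds.
#8 c + f + e = 18 + 12 + 7 = 37 — holds.
#9 2c - 4a = 2(18) - 4(7) = 8 — holds.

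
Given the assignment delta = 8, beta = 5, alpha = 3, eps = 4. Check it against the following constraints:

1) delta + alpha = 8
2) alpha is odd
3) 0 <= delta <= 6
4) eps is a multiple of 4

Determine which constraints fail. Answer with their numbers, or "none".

1) delta + alpha = 8 + 3 = 11, not 8 — violated.
2) alpha = 3 is odd — satisfied.
3) delta = 8 is outside [0, 6] — violated.
4) 4 / 4 = 1, so 4 divides 4 — satisfied.

Constraints 1 and 3 are violated.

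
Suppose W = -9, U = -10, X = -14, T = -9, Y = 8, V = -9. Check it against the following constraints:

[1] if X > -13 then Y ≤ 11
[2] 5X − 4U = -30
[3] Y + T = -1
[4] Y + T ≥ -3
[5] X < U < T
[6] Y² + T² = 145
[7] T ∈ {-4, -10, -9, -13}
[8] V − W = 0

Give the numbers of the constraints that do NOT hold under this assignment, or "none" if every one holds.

The assignment satisfies every constraint.

[1] X = -14, not > -13; antecedent false, conditional vacuously true  true
[2] 5X − 4U = 5(-14) − 4(-10) = -30  true
[3] Y + T = 8 + (-9) = -1  true
[4] Y + T = 8 + (-9) = -1; -1 ≥ -3  true
[5] values -14 < -10 < -9  true
[6] Y² + T² = 8² + (-9)² = 64 + 81 = 145  true
[7] T = -9 is in {-4, -10, -9, -13}  true
[8] V − W = -9 − (-9) = 0  true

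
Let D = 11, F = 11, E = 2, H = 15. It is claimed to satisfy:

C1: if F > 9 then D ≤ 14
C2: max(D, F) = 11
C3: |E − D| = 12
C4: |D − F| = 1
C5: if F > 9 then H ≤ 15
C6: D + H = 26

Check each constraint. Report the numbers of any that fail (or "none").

C1: F = 11 > 9, so we need D ≤ 14; D = 11 ≤ 14  holds
C2: max(11, 11) = 11  holds
C3: |2 − 11| = 9, not 12  fails
C4: |11 − 11| = 0, not 1  fails
C5: F = 11 > 9, so we need H ≤ 15; H = 15 ≤ 15  holds
C6: D + H = 11 + 15 = 26  holds

Constraints 3, 4 do not hold.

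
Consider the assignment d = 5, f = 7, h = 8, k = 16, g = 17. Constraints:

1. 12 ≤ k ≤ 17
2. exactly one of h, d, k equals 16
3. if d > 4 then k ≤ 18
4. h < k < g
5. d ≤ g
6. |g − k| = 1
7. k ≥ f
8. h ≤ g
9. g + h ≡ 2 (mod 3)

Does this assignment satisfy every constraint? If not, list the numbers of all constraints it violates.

No — constraint 9 is not satisfied.

1. k = 16 lies in [12, 17] — holds.
2. h=8, d=5, k=16; 1 of them equals 16 — holds.
3. d = 5 > 4, so we need k ≤ 18; k = 16 ≤ 18 — holds.
4. values 8 < 16 < 17 — holds.
5. d = 5, g = 17; 5 ≤ 17 — holds.
6. |17 − 16| = 1 — holds.
7. k = 16, f = 7; 16 ≥ 7 — holds.
8. h = 8, g = 17; 8 ≤ 17 — holds.
9. g + h = 25; 25 mod 3 = 1, not 2 — fails.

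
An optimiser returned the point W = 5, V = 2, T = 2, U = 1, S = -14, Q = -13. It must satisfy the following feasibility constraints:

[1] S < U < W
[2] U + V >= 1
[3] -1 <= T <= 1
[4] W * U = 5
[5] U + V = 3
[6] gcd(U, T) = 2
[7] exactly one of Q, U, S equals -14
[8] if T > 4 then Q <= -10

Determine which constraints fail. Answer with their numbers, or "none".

[1] values -14 < 1 < 5 — holds.
[2] U + V = 1 + 2 = 3; 3 ≥ 1 — holds.
[3] T = 2 is outside [-1, 1] — does not hold.
[4] W * U = 5 * 1 = 5 — holds.
[5] U + V = 1 + 2 = 3 — holds.
[6] gcd(1, 2) = 1, not 2 — does not hold.
[7] Q=-13, U=1, S=-14; 1 of them equals -14 — holds.
[8] T = 2, not > 4; antecedent false, conditional vacuously true — holds.

No — constraints 3, 6 are not satisfied.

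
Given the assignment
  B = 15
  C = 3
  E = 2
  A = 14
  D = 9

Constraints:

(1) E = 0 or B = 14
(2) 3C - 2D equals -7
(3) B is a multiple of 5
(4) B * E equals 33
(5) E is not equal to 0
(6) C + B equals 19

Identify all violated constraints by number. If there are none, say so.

(1) E = 2 ≠ 0 and B = 15 ≠ 14; both disjuncts false — fails.
(2) 3C - 2D = 3(3) - 2(9) = -9, not -7 — fails.
(3) 15 / 5 = 3, so 5 divides 15 — holds.
(4) B * E = 15 * 2 = 30, not 33 — fails.
(5) E = 2, and 2 ≠ 0 — holds.
(6) C + B = 3 + 15 = 18, not 19 — fails.

Constraints 1, 2, 4, and 6 do not hold.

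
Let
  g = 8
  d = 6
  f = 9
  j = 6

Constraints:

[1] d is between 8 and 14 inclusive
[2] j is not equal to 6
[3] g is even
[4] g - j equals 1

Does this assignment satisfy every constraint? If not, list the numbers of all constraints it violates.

No — constraints 1, 2, and 4 are not satisfied.

[1] d = 6 is outside [8, 14] — fails.
[2] j = 6, but 6 is required to differ — fails.
[3] g = 8 is even — holds.
[4] g - j = 8 - 6 = 2, not 1 — fails.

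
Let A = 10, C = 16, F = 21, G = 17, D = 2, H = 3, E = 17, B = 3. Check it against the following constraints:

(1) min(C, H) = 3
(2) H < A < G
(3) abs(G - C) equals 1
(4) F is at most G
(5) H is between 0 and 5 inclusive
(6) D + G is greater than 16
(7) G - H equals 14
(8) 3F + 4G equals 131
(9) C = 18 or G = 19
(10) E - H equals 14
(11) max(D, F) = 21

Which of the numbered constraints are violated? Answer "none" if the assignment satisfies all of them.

Constraints 4 and 9 do not hold.

(1) min(16, 3) = 3  ✔
(2) values 3 < 10 < 17  ✔
(3) abs(17 - 16) = 1  ✔
(4) F = 21, G = 17; 21 > 17 (want ≤)  ✘
(5) H = 3 lies in [0, 5]  ✔
(6) D + G = 2 + 17 = 19; 19 > 16  ✔
(7) G - H = 17 - 3 = 14  ✔
(8) 3F + 4G = 3(21) + 4(17) = 131  ✔
(9) C = 16 ≠ 18 and G = 17 ≠ 19; both disjuncts false  ✘
(10) E - H = 17 - 3 = 14  ✔
(11) max(2, 21) = 21  ✔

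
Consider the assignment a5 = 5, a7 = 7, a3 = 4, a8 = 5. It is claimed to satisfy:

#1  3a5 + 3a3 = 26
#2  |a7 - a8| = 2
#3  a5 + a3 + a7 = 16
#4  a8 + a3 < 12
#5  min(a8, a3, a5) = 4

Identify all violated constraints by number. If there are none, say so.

Constraint 1 is violated.

#1 3a5 + 3a3 = 3(5) + 3(4) = 27, not 26 — violated.
#2 |7 - 5| = 2 — OK.
#3 a5 + a3 + a7 = 5 + 4 + 7 = 16 — OK.
#4 a8 + a3 = 5 + 4 = 9; 9 < 12 — OK.
#5 min(5, 4, 5) = 4 — OK.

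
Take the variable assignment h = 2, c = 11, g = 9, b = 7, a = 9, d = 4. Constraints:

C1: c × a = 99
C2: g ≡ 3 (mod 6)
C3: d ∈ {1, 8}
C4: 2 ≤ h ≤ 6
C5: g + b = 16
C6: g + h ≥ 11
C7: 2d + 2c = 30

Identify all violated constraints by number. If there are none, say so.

Violated: 3.

C1: c × a = 11 × 9 = 99 — holds.
C2: 9 mod 6 = 3 — holds.
C3: d = 4 is not in {1, 8} — does not hold.
C4: h = 2 lies in [2, 6] — holds.
C5: g + b = 9 + 7 = 16 — holds.
C6: g + h = 9 + 2 = 11; 11 ≥ 11 — holds.
C7: 2d + 2c = 2(4) + 2(11) = 30 — holds.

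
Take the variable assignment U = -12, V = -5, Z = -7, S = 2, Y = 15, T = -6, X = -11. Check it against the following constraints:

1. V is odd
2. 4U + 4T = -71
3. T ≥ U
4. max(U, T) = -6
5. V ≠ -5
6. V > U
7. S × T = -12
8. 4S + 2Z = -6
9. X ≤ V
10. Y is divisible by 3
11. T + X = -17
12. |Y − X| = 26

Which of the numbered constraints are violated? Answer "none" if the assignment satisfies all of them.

Violated: 2, 5.

1. V = -5 is odd  ✔
2. 4U + 4T = 4(-12) + 4(-6) = -72, not -71  ✘
3. T = -6, U = -12; -6 ≥ -12  ✔
4. max(-12, -6) = -6  ✔
5. V = -5, but -5 is required to differ  ✘
6. V = -5, U = -12; -5 > -12  ✔
7. S × T = 2 × (-6) = -12  ✔
8. 4S + 2Z = 4(2) + 2(-7) = -6  ✔
9. X = -11, V = -5; -11 ≤ -5  ✔
10. 15 / 3 = 5, so 3 divides 15  ✔
11. T + X = -6 + (-11) = -17  ✔
12. |15 − (-11)| = 26  ✔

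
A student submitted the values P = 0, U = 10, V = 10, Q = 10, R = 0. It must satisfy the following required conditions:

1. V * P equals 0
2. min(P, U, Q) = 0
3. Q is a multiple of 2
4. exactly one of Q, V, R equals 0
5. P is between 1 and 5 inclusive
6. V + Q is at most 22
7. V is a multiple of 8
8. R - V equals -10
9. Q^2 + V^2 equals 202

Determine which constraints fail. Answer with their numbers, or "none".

No — constraints 5, 7, 9 are not satisfied.

1. V * P = 10 * 0 = 0 — OK.
2. min(0, 10, 10) = 0 — OK.
3. 10 / 2 = 5, so 2 divides 10 — OK.
4. Q=10, V=10, R=0; 1 of them equals 0 — OK.
5. P = 0 is outside [1, 5] — violated.
6. V + Q = 10 + 10 = 20; 20 ≤ 22 — OK.
7. 10 = 8*1 + 2, so 8 does not divide 10 — violated.
8. R - V = 0 - 10 = -10 — OK.
9. Q^2 + V^2 = 10^2 + 10^2 = 100 + 100 = 200, not 202 — violated.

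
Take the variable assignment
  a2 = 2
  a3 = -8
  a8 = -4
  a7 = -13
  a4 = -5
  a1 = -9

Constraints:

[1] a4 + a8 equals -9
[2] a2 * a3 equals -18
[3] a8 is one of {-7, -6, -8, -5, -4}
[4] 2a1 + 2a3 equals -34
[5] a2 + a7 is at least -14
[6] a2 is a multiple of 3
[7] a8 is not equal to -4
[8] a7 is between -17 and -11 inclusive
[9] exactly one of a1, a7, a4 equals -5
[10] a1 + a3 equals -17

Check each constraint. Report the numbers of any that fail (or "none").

[1] a4 + a8 = -5 + (-4) = -9  yes
[2] a2 * a3 = 2 * (-8) = -16, not -18  no
[3] a8 = -4 is in {-7, -6, -8, -5, -4}  yes
[4] 2a1 + 2a3 = 2(-9) + 2(-8) = -34  yes
[5] a2 + a7 = 2 + (-13) = -11; -11 ≥ -14  yes
[6] 2 = 3*0 + 2, so 3 does not divide 2  no
[7] a8 = -4, but -4 is required to differ  no
[8] a7 = -13 lies in [-17, -11]  yes
[9] a1=-9, a7=-13, a4=-5; 1 of them equals -5  yes
[10] a1 + a3 = -9 + (-8) = -17  yes

No — constraints 2, 6, 7 are not satisfied.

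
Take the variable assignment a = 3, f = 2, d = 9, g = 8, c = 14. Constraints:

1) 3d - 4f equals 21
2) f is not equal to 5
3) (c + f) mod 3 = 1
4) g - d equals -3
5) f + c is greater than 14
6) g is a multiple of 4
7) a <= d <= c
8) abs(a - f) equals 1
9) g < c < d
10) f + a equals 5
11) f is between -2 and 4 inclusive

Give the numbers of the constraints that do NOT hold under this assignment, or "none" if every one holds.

1) 3d - 4f = 3(9) - 4(2) = 19, not 21  ✘
2) f = 2, and 2 ≠ 5  ✔
3) c + f = 16; 16 mod 3 = 1  ✔
4) g - d = 8 - 9 = -1, not -3  ✘
5) f + c = 2 + 14 = 16; 16 > 14  ✔
6) 8 / 4 = 2, so 4 divides 8  ✔
7) values 3 <= 9 <= 14  ✔
8) abs(3 - 2) = 1  ✔
9) values 8, 14, 9; c = 14 is not < d = 9  ✘
10) f + a = 2 + 3 = 5  ✔
11) f = 2 lies in [-2, 4]  ✔

Violated: 1, 4, and 9.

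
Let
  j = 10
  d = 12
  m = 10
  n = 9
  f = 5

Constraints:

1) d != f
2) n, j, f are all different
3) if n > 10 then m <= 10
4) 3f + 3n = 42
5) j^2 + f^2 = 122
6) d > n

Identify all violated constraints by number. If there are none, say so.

1) d = 12, f = 5; distinct  ✔
2) values 9, 10, 5 are pairwise distinct  ✔
3) n = 9, not > 10; antecedent false, conditional vacuously true  ✔
4) 3f + 3n = 3(5) + 3(9) = 42  ✔
5) j^2 + f^2 = 10^2 + 5^2 = 100 + 25 = 125, not 122  ✘
6) d = 12, n = 9; 12 > 9  ✔

Constraint 5 is violated.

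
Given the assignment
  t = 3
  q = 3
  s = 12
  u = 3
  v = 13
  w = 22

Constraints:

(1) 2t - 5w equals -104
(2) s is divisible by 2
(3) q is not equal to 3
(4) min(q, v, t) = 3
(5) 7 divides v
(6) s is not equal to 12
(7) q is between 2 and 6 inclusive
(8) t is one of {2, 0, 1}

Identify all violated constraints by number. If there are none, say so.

(1) 2t - 5w = 2(3) - 5(22) = -104  true
(2) 12 / 2 = 6, so 2 divides 12  true
(3) q = 3, but 3 is required to differ  false
(4) min(3, 13, 3) = 3  true
(5) 13 = 7*1 + 6, so 7 does not divide 13  false
(6) s = 12, but 12 is required to differ  false
(7) q = 3 lies in [2, 6]  true
(8) t = 3 is not in {2, 0, 1}  false

No — constraints 3, 5, 6, and 8 are not satisfied.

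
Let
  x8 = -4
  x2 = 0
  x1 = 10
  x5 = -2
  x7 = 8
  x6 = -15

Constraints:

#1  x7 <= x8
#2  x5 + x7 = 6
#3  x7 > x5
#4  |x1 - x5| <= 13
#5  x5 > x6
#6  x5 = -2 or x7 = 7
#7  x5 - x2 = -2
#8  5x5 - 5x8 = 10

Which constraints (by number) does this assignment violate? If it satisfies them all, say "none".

#1 x7 = 8, x8 = -4; 8 > -4 (want ≤)  ✘
#2 x5 + x7 = -2 + 8 = 6  ✔
#3 x7 = 8, x5 = -2; 8 > -2  ✔
#4 |10 - (-2)| = 12; 12 ≤ 13  ✔
#5 x5 = -2, x6 = -15; -2 > -15  ✔
#6 x5 = -2 = -2 (first disjunct)  ✔
#7 x5 - x2 = -2 - 0 = -2  ✔
#8 5x5 - 5x8 = 5(-2) - 5(-4) = 10  ✔

Violated: 1.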